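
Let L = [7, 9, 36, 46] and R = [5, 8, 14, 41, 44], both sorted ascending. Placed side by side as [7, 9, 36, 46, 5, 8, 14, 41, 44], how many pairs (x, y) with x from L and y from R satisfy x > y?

11

Count, for every r in R, how many entries of L exceed r:
r = 5: 7, 9, 36, 46 → 4
r = 8: 9, 36, 46 → 3
r = 14: 36, 46 → 2
r = 41: 46 → 1
r = 44: 46 → 1
Cross-inversions: 4 + 3 + 2 + 1 + 1 = 11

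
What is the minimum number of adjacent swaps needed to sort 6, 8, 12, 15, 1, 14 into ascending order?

Minimum adjacent swaps = number of inversions (each swap of adjacent out-of-order elements removes one inversion and no swap can remove more).
Count inversions — for each element, later elements that are smaller:
6: 1 → 1
8: 1 → 1
12: 1 → 1
15: 1, 14 → 2
1: none → 0
14: none → 0
Total inversions: 1 + 1 + 1 + 2 + 0 + 0 = 5

5 swaps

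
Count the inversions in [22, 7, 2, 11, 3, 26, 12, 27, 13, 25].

For each element, count later entries that are smaller:
22 → 7, 2, 11, 3, 12, 13 → 6
7 → 2, 3 → 2
2 → none → 0
11 → 3 → 1
3 → none → 0
26 → 12, 13, 25 → 3
12 → none → 0
27 → 13, 25 → 2
13 → none → 0
25 → none → 0
Sum: 6 + 2 + 0 + 1 + 0 + 3 + 0 + 2 + 0 + 0 = 14

There are 14 inversions.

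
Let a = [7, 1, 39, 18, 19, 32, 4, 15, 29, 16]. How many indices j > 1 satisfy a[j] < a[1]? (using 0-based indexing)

0 such elements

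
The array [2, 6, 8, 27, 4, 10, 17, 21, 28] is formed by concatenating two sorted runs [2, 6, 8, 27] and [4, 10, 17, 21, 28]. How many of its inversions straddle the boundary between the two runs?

Count, for every r in R, how many entries of L exceed r:
r = 4: 6, 8, 27 → 3
r = 10: 27 → 1
r = 17: 27 → 1
r = 21: 27 → 1
r = 28: none → 0
Cross-inversions: 3 + 1 + 1 + 1 + 0 = 6

6 cross-inversions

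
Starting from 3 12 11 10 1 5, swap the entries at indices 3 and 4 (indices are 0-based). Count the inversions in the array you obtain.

9 inversions

Positions 3 and 4 hold 10 and 1; after swapping, the array is [3, 12, 11, 1, 10, 5].
Element-by-element contributions:
3 → 1 → 1
12 → 11, 1, 10, 5 → 4
11 → 1, 10, 5 → 3
1 → none → 0
10 → 5 → 1
5 → none → 0
Sum: 1 + 4 + 3 + 0 + 1 + 0 = 9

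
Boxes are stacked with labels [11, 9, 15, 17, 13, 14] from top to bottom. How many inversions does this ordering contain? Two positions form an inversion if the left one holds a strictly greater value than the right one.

5

Out-of-order index pairs (1-indexed):
(1,2): 11 > 9
(3,5): 15 > 13
(3,6): 15 > 14
(4,5): 17 > 13
(4,6): 17 > 14
That's 5 pairs.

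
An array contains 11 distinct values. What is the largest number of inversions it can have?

A reversed (strictly descending) arrangement makes every pair an inversion, giving C(11, 2) inversions.
C(11, 2) = 11·10/2 = 55

55 inversions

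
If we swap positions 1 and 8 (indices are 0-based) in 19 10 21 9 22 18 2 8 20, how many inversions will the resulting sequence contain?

Positions 1 and 8 hold 10 and 20; after swapping, the array is [19, 20, 21, 9, 22, 18, 2, 8, 10].
For each element, count later entries that are smaller:
19: 5
20: 5
21: 5
9: 2
22: 4
18: 3
2: 0
8: 0
10: 0
Sum: 5 + 5 + 5 + 2 + 4 + 3 + 0 + 0 + 0 = 24

24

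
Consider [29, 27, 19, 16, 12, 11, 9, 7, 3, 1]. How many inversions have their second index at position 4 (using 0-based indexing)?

4

The element at index 4 is 12.
Elements before it: 29, 27, 19, 16
Those larger than 12: 29, 27, 19, 16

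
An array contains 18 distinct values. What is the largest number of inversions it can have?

The maximum occurs when the array is in strictly decreasing order: every one of the C(18, 2) pairs is inverted.
C(18, 2) = 18·17/2 = 153

153 inversions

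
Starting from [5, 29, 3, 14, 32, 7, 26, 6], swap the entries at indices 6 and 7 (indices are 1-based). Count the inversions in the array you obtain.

14 inversions

Positions 6 and 7 hold 7 and 26; after swapping, the array is [5, 29, 3, 14, 32, 26, 7, 6].
Element-by-element contributions:
5: 1
29: 5
3: 0
14: 2
32: 3
26: 2
7: 1
6: 0
Sum: 1 + 5 + 0 + 2 + 3 + 2 + 1 + 0 = 14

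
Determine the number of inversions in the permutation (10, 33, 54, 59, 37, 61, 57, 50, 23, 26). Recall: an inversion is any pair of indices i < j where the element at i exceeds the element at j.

There are 22 out-of-order pairs.

Element-by-element contributions:
10 → none → 0
33 → 23, 26 → 2
54 → 37, 50, 23, 26 → 4
59 → 37, 57, 50, 23, 26 → 5
37 → 23, 26 → 2
61 → 57, 50, 23, 26 → 4
57 → 50, 23, 26 → 3
50 → 23, 26 → 2
23 → none → 0
26 → none → 0
Sum: 0 + 2 + 4 + 5 + 2 + 4 + 3 + 2 + 0 + 0 = 22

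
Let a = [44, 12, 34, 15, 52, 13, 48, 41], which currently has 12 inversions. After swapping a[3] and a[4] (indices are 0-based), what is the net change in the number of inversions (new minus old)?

+1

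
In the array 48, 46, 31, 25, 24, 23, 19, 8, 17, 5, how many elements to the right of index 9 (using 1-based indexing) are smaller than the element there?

1

The element at index 9 is 17.
Elements after it: 5
Those smaller than 17: 5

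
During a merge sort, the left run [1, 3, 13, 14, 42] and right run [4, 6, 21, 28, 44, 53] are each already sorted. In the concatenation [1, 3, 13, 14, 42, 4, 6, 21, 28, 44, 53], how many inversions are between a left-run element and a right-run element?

Count, for every r in R, how many entries of L exceed r:
r = 4: 13, 14, 42 → 3
r = 6: 13, 14, 42 → 3
r = 21: 42 → 1
r = 28: 42 → 1
r = 44: none → 0
r = 53: none → 0
Cross-inversions: 3 + 3 + 1 + 1 + 0 + 0 = 8

8 cross-inversions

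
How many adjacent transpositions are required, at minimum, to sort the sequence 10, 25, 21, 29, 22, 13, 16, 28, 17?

Swaps: 17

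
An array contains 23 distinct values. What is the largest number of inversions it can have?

A reversed (strictly descending) arrangement makes every pair an inversion, giving C(23, 2) inversions.
C(23, 2) = 23·22/2 = 253

253 inversions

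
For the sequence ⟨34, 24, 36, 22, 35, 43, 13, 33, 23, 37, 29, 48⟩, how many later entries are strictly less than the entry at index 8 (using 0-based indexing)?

The element at index 8 is 23.
Elements after it: 37, 29, 48
None of them are smaller than 23.

0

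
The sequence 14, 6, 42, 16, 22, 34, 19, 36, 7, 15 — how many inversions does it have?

Out-of-order pairs: 21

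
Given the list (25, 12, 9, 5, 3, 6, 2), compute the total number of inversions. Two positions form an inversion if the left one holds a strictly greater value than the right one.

Count, for each position, how many later elements it exceeds:
25 → 12, 9, 5, 3, 6, 2 → 6
12 → 9, 5, 3, 6, 2 → 5
9 → 5, 3, 6, 2 → 4
5 → 3, 2 → 2
3 → 2 → 1
6 → 2 → 1
2 → none → 0
Sum: 6 + 5 + 4 + 2 + 1 + 1 + 0 = 19

Inversions: 19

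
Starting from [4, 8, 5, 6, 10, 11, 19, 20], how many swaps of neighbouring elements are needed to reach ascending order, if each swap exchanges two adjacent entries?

2

The minimum number of adjacent swaps to sort an array equals its inversion count, since every such swap removes exactly one inversion.
Count inversions — for each element, later elements that are smaller:
4: none → 0
8: 5, 6 → 2
5: none → 0
6: none → 0
10: none → 0
11: none → 0
19: none → 0
20: none → 0
Total inversions: 0 + 2 + 0 + 0 + 0 + 0 + 0 + 0 = 2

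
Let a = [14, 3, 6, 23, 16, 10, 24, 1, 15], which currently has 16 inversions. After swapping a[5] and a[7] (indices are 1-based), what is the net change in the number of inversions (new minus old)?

Positions 5 and 7 hold 16 and 24; after swapping, the array is [14, 3, 6, 23, 24, 10, 16, 1, 15].
Sweep left to right; for each value list the smaller values that follow it:
14: 4
3: 1
6: 1
23: 4
24: 4
10: 1
16: 2
1: 0
15: 0
Sum: 4 + 1 + 1 + 4 + 4 + 1 + 2 + 0 + 0 = 17
Change: 17 − 16 = +1

+1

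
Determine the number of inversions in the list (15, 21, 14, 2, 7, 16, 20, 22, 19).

For each element, count later entries that are smaller:
15 → 14, 2, 7 → 3
21 → 14, 2, 7, 16, 20, 19 → 6
14 → 2, 7 → 2
2 → none → 0
7 → none → 0
16 → none → 0
20 → 19 → 1
22 → 19 → 1
19 → none → 0
Sum: 3 + 6 + 2 + 0 + 0 + 0 + 1 + 1 + 0 = 13

13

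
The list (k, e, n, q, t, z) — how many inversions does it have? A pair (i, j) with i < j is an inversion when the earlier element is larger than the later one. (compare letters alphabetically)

Listing every pair i<j with a[i]>a[j] (using 1-based positions):
(1,2): k > e
That's 1 pair.

1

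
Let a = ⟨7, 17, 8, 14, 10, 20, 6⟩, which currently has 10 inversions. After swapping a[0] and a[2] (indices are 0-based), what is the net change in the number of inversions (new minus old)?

Positions 0 and 2 hold 7 and 8; after swapping, the array is [8, 17, 7, 14, 10, 20, 6].
Element-by-element contributions:
8 → 7, 6 → 2
17 → 7, 14, 10, 6 → 4
7 → 6 → 1
14 → 10, 6 → 2
10 → 6 → 1
20 → 6 → 1
6 → none → 0
Sum: 2 + 4 + 1 + 2 + 1 + 1 + 0 = 11
Change: 11 − 10 = +1

+1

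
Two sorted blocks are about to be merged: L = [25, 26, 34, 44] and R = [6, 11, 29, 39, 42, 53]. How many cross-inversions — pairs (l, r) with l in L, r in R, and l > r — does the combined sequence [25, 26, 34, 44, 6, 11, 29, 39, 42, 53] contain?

Take each right-half value and tally the left-half values above it:
r = 6: 25, 26, 34, 44 → 4
r = 11: 25, 26, 34, 44 → 4
r = 29: 34, 44 → 2
r = 39: 44 → 1
r = 42: 44 → 1
r = 53: none → 0
Cross-inversions: 4 + 4 + 2 + 1 + 1 + 0 = 12

12 cross-inversions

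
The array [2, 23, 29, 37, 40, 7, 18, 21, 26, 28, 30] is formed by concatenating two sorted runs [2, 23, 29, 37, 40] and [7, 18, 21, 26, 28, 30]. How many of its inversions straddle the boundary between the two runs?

20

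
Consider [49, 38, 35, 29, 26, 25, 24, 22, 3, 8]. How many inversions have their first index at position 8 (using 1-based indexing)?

2 such elements

The element at index 8 is 22.
Elements after it: 3, 8
Those smaller than 22: 3, 8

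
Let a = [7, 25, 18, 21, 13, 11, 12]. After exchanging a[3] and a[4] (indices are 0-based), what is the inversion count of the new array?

Positions 3 and 4 hold 21 and 13; after swapping, the array is [7, 25, 18, 13, 21, 11, 12].
For each element, count later entries that are smaller:
7 → none → 0
25 → 18, 13, 21, 11, 12 → 5
18 → 13, 11, 12 → 3
13 → 11, 12 → 2
21 → 11, 12 → 2
11 → none → 0
12 → none → 0
Sum: 0 + 5 + 3 + 2 + 2 + 0 + 0 = 12

Inversions: 12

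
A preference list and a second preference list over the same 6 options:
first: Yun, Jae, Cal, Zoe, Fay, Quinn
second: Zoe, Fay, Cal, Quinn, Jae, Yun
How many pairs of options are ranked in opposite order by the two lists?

There are 11 pairs.

Assign each item its position (1..6) in the first ordering, then rewrite the second ordering as that position sequence:
positions: Yun→1, Jae→2, Cal→3, Zoe→4, Fay→5, Quinn→6
second ordering as positions: [4, 5, 3, 6, 2, 1]
Discordant pairs = inversions in this position sequence.
4: 3, 2, 1 → 3
5: 3, 2, 1 → 3
3: 2, 1 → 2
6: 2, 1 → 2
2: 1 → 1
1: 0
Total: 3 + 3 + 2 + 2 + 1 + 0 = 11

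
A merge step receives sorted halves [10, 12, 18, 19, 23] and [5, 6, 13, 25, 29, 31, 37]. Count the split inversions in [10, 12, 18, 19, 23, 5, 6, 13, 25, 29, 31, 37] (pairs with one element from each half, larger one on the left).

13

For each element r of the right run, count left-run elements greater than r:
r = 5: 10, 12, 18, 19, 23 → 5
r = 6: 10, 12, 18, 19, 23 → 5
r = 13: 18, 19, 23 → 3
r = 25: none → 0
r = 29: none → 0
r = 31: none → 0
r = 37: none → 0
Cross-inversions: 5 + 5 + 3 + 0 + 0 + 0 + 0 = 13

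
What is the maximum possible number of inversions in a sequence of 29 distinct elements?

406 inversions

The maximum occurs when the array is in strictly decreasing order: every one of the C(29, 2) pairs is inverted.
C(29, 2) = 29·28/2 = 406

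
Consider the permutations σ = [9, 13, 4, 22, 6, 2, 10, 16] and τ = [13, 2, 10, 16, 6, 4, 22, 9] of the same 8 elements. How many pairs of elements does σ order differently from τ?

Assign each item its position (1..8) in the first ordering, then rewrite the second ordering as that position sequence:
positions: 9→1, 13→2, 4→3, 22→4, 6→5, 2→6, 10→7, 16→8
second ordering as positions: [2, 6, 7, 8, 5, 3, 4, 1]
Discordant pairs = inversions in this position sequence.
2: 1 → 1
6: 5, 3, 4, 1 → 4
7: 5, 3, 4, 1 → 4
8: 5, 3, 4, 1 → 4
5: 3, 4, 1 → 3
3: 1 → 1
4: 1 → 1
1: 0
Total: 1 + 4 + 4 + 4 + 3 + 1 + 1 + 0 = 18

Discordant pairs: 18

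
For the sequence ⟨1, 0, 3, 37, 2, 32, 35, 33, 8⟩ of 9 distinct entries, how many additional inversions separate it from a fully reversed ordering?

25 inversions short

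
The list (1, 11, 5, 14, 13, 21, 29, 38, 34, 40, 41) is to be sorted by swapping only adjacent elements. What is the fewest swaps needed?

3 adjacent swaps

Minimum adjacent swaps = number of inversions (each swap of adjacent out-of-order elements removes one inversion and no swap can remove more).
Count inversions — for each element, later elements that are smaller:
1: none → 0
11: 5 → 1
5: none → 0
14: 13 → 1
13: none → 0
21: none → 0
29: none → 0
38: 34 → 1
34: none → 0
40: none → 0
41: none → 0
Total inversions: 0 + 1 + 0 + 1 + 0 + 0 + 0 + 1 + 0 + 0 + 0 = 3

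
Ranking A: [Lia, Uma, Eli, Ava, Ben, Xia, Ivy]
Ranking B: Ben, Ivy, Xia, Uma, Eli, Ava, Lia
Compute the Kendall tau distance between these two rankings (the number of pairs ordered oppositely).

Assign each item its position (1..7) in the first ordering, then rewrite the second ordering as that position sequence:
positions: Lia→1, Uma→2, Eli→3, Ava→4, Ben→5, Xia→6, Ivy→7
second ordering as positions: [5, 7, 6, 2, 3, 4, 1]
Discordant pairs = inversions in this position sequence.
5: 2, 3, 4, 1 → 4
7: 6, 2, 3, 4, 1 → 5
6: 2, 3, 4, 1 → 4
2: 1 → 1
3: 1 → 1
4: 1 → 1
1: 0
Total: 4 + 5 + 4 + 1 + 1 + 1 + 0 = 16

16 discordant pairs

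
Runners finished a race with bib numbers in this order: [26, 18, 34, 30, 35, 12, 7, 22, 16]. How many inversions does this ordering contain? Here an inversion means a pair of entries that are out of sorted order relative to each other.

Sweep left to right; for each value list the smaller values that follow it:
26 → 18, 12, 7, 22, 16 → 5
18 → 12, 7, 16 → 3
34 → 30, 12, 7, 22, 16 → 5
30 → 12, 7, 22, 16 → 4
35 → 12, 7, 22, 16 → 4
12 → 7 → 1
7 → none → 0
22 → 16 → 1
16 → none → 0
Sum: 5 + 3 + 5 + 4 + 4 + 1 + 0 + 1 + 0 = 23

23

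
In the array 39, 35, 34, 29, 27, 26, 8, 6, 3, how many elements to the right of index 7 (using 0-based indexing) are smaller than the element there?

The element at index 7 is 6.
Elements after it: 3
Those smaller than 6: 3

1 such element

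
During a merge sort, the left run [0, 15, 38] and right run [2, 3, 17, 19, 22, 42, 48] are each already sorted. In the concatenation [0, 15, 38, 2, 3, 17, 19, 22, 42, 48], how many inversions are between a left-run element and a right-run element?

Split inversions: 7

For each element r of the right run, count left-run elements greater than r:
r = 2: 15, 38 → 2
r = 3: 15, 38 → 2
r = 17: 38 → 1
r = 19: 38 → 1
r = 22: 38 → 1
r = 42: none → 0
r = 48: none → 0
Cross-inversions: 2 + 2 + 1 + 1 + 1 + 0 + 0 = 7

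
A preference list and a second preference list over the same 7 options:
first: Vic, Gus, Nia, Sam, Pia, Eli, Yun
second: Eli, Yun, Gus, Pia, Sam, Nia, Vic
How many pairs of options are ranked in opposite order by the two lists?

Pairs: 17

Assign each item its position (1..7) in the first ordering, then rewrite the second ordering as that position sequence:
positions: Vic→1, Gus→2, Nia→3, Sam→4, Pia→5, Eli→6, Yun→7
second ordering as positions: [6, 7, 2, 5, 4, 3, 1]
Discordant pairs = inversions in this position sequence.
6: 2, 5, 4, 3, 1 → 5
7: 2, 5, 4, 3, 1 → 5
2: 1 → 1
5: 4, 3, 1 → 3
4: 3, 1 → 2
3: 1 → 1
1: 0
Total: 5 + 5 + 1 + 3 + 2 + 1 + 0 = 17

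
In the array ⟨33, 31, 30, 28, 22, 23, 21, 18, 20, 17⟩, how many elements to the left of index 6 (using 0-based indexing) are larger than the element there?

6

The element at index 6 is 21.
Elements before it: 33, 31, 30, 28, 22, 23
Those larger than 21: 33, 31, 30, 28, 22, 23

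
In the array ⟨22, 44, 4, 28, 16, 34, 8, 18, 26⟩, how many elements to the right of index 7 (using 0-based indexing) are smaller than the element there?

The element at index 7 is 18.
Elements after it: 26
None of them are smaller than 18.

0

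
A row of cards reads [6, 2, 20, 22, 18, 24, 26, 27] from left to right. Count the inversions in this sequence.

Count, for each position, how many later elements it exceeds:
6: 1
2: 0
20: 1
22: 1
18: 0
24: 0
26: 0
27: 0
Sum: 1 + 0 + 1 + 1 + 0 + 0 + 0 + 0 = 3

3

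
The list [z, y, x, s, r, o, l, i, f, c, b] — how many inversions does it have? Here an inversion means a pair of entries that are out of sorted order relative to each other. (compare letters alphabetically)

Element-by-element contributions:
z → y, x, s, r, o, l, i, f, c, b → 10
y → x, s, r, o, l, i, f, c, b → 9
x → s, r, o, l, i, f, c, b → 8
s → r, o, l, i, f, c, b → 7
r → o, l, i, f, c, b → 6
o → l, i, f, c, b → 5
l → i, f, c, b → 4
i → f, c, b → 3
f → c, b → 2
c → b → 1
b → none → 0
Sum: 10 + 9 + 8 + 7 + 6 + 5 + 4 + 3 + 2 + 1 + 0 = 55

55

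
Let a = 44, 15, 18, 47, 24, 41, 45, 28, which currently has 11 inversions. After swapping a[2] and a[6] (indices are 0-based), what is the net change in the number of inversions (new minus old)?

Positions 2 and 6 hold 18 and 45; after swapping, the array is [44, 15, 45, 47, 24, 41, 18, 28].
Sweep left to right; for each value list the smaller values that follow it:
44: 5
15: 0
45: 4
47: 4
24: 1
41: 2
18: 0
28: 0
Sum: 5 + 0 + 4 + 4 + 1 + 2 + 0 + 0 = 16
Change: 16 − 11 = +5

+5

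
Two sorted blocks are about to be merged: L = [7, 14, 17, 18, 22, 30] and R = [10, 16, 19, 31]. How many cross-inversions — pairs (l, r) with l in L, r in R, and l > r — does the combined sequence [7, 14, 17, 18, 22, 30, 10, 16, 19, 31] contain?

11 split inversions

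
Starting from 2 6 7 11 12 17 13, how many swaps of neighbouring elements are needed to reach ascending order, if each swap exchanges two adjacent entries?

There is 1 swap.

The minimum number of adjacent swaps to sort an array equals its inversion count, since every such swap removes exactly one inversion.
Count inversions — for each element, later elements that are smaller:
2: none → 0
6: none → 0
7: none → 0
11: none → 0
12: none → 0
17: 13 → 1
13: none → 0
Total inversions: 0 + 0 + 0 + 0 + 0 + 1 + 0 = 1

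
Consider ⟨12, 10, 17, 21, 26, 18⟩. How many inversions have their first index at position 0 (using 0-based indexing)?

1 such element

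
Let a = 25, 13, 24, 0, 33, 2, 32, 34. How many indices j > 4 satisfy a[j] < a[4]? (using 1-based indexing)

The element at index 4 is 0.
Elements after it: 33, 2, 32, 34
None of them are smaller than 0.

0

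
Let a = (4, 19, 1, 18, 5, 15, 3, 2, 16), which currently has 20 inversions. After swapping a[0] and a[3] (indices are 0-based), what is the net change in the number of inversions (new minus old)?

Positions 0 and 3 hold 4 and 18; after swapping, the array is [18, 19, 1, 4, 5, 15, 3, 2, 16].
Sweep left to right; for each value list the smaller values that follow it:
18: 7
19: 7
1: 0
4: 2
5: 2
15: 2
3: 1
2: 0
16: 0
Sum: 7 + 7 + 0 + 2 + 2 + 2 + 1 + 0 + 0 = 21
Change: 21 − 20 = +1

+1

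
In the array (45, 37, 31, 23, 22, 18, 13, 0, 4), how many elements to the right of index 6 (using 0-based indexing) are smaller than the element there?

2

The element at index 6 is 13.
Elements after it: 0, 4
Those smaller than 13: 0, 4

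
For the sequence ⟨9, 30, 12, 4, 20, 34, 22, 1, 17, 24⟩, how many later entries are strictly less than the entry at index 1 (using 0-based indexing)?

7

The element at index 1 is 30.
Elements after it: 12, 4, 20, 34, 22, 1, 17, 24
Those smaller than 30: 12, 4, 20, 22, 1, 17, 24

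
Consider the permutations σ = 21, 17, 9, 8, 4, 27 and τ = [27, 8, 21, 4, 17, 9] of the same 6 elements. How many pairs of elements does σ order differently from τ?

Assign each item its position (1..6) in the first ordering, then rewrite the second ordering as that position sequence:
positions: 21→1, 17→2, 9→3, 8→4, 4→5, 27→6
second ordering as positions: [6, 4, 1, 5, 2, 3]
Discordant pairs = inversions in this position sequence.
6: 4, 1, 5, 2, 3 → 5
4: 1, 2, 3 → 3
1: 0
5: 2, 3 → 2
2: 0
3: 0
Total: 5 + 3 + 0 + 2 + 0 + 0 = 10

10 discordant pairs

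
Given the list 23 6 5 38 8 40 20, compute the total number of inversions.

8

Element-by-element contributions:
23: 4
6: 1
5: 0
38: 2
8: 0
40: 1
20: 0
Sum: 4 + 1 + 0 + 2 + 0 + 1 + 0 = 8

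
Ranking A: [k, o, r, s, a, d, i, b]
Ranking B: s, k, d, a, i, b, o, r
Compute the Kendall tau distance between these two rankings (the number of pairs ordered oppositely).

12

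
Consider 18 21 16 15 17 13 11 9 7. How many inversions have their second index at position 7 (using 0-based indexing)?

The element at index 7 is 9.
Elements before it: 18, 21, 16, 15, 17, 13, 11
Those larger than 9: 18, 21, 16, 15, 17, 13, 11

7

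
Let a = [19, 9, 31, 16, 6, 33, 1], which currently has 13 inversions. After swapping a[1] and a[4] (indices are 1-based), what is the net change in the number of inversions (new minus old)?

Positions 1 and 4 hold 19 and 16; after swapping, the array is [16, 9, 31, 19, 6, 33, 1].
Sweep left to right; for each value list the smaller values that follow it:
16: 3
9: 2
31: 3
19: 2
6: 1
33: 1
1: 0
Sum: 3 + 2 + 3 + 2 + 1 + 1 + 0 = 12
Change: 12 − 13 = -1

-1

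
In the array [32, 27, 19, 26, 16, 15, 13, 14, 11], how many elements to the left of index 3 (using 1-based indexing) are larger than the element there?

The element at index 3 is 19.
Elements before it: 32, 27
Those larger than 19: 32, 27

2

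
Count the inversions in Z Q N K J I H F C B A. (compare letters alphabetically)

There are 55 out-of-order pairs.

Element-by-element contributions:
Z: 10
Q: 9
N: 8
K: 7
J: 6
I: 5
H: 4
F: 3
C: 2
B: 1
A: 0
Sum: 10 + 9 + 8 + 7 + 6 + 5 + 4 + 3 + 2 + 1 + 0 = 55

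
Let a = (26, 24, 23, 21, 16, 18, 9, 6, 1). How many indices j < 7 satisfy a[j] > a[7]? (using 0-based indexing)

7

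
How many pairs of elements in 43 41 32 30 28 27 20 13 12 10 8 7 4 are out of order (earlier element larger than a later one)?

78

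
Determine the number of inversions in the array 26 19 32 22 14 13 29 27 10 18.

29

Sweep left to right; for each value list the smaller values that follow it:
26: 6
19: 4
32: 7
22: 4
14: 2
13: 1
29: 3
27: 2
10: 0
18: 0
Sum: 6 + 4 + 7 + 4 + 2 + 1 + 3 + 2 + 0 + 0 = 29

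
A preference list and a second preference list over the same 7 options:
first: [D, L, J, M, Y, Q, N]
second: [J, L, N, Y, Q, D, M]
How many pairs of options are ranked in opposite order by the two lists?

11 pairs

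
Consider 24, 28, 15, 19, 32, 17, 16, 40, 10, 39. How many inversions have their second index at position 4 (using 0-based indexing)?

0

The element at index 4 is 32.
Elements before it: 24, 28, 15, 19
None of them are larger than 32.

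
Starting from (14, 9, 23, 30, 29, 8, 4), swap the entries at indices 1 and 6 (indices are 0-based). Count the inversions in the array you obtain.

10 inversions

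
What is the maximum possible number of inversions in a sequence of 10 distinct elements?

The maximum occurs when the array is in strictly decreasing order: every one of the C(10, 2) pairs is inverted.
C(10, 2) = 10·9/2 = 45

45 inversions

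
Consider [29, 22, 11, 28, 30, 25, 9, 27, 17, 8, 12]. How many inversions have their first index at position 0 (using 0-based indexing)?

9 such elements

The element at index 0 is 29.
Elements after it: 22, 11, 28, 30, 25, 9, 27, 17, 8, 12
Those smaller than 29: 22, 11, 28, 25, 9, 27, 17, 8, 12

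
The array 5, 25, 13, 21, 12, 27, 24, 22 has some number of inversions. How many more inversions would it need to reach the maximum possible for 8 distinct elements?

18 inversions short

Maximum inversions for 8 distinct elements is C(8, 2) = 8·7/2 = 28.
Current inversions — for each element, count later smaller elements:
5: 0
25: 5
13: 1
21: 1
12: 0
27: 2
24: 1
22: 0
Current total: 0 + 5 + 1 + 1 + 0 + 2 + 1 + 0 = 10
Shortfall: 28 − 10 = 18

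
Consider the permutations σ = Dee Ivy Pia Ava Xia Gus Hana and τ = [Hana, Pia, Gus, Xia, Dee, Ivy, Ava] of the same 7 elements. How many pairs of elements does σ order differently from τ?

Assign each item its position (1..7) in the first ordering, then rewrite the second ordering as that position sequence:
positions: Dee→1, Ivy→2, Pia→3, Ava→4, Xia→5, Gus→6, Hana→7
second ordering as positions: [7, 3, 6, 5, 1, 2, 4]
Discordant pairs = inversions in this position sequence.
7: 3, 6, 5, 1, 2, 4 → 6
3: 1, 2 → 2
6: 5, 1, 2, 4 → 4
5: 1, 2, 4 → 3
1: 0
2: 0
4: 0
Total: 6 + 2 + 4 + 3 + 0 + 0 + 0 = 15

15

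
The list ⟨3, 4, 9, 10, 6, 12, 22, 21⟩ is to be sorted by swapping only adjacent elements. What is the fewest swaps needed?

Each adjacent swap fixes exactly one inversion, so the minimum swap count equals the number of inversions.
Count inversions — for each element, later elements that are smaller:
3: none → 0
4: none → 0
9: 6 → 1
10: 6 → 1
6: none → 0
12: none → 0
22: 21 → 1
21: none → 0
Total inversions: 0 + 0 + 1 + 1 + 0 + 0 + 1 + 0 = 3

There are 3 adjacent swaps.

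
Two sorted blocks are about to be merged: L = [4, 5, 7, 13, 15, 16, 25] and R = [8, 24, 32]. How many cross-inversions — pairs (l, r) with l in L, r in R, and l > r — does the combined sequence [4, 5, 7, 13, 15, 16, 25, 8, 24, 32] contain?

There are 5 cross-inversions.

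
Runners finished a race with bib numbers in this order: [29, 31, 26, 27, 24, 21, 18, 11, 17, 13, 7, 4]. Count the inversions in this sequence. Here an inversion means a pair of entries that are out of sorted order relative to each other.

For each element, count later entries that are smaller:
29: 10
31: 10
26: 8
27: 8
24: 7
21: 6
18: 5
11: 2
17: 3
13: 2
7: 1
4: 0
Sum: 10 + 10 + 8 + 8 + 7 + 6 + 5 + 2 + 3 + 2 + 1 + 0 = 62

62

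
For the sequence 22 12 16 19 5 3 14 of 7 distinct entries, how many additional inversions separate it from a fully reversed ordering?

6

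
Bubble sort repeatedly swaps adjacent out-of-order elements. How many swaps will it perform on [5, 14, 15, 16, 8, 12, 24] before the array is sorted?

6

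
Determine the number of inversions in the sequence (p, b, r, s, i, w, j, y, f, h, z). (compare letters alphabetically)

22

Element-by-element contributions:
p: 5
b: 0
r: 4
s: 4
i: 2
w: 3
j: 2
y: 2
f: 0
h: 0
z: 0
Sum: 5 + 0 + 4 + 4 + 2 + 3 + 2 + 2 + 0 + 0 + 0 = 22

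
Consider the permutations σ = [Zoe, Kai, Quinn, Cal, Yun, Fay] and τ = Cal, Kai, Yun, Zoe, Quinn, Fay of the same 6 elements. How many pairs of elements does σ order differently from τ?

6

Assign each item its position (1..6) in the first ordering, then rewrite the second ordering as that position sequence:
positions: Zoe→1, Kai→2, Quinn→3, Cal→4, Yun→5, Fay→6
second ordering as positions: [4, 2, 5, 1, 3, 6]
Discordant pairs = inversions in this position sequence.
4: 2, 1, 3 → 3
2: 1 → 1
5: 1, 3 → 2
1: 0
3: 0
6: 0
Total: 3 + 1 + 2 + 0 + 0 + 0 = 6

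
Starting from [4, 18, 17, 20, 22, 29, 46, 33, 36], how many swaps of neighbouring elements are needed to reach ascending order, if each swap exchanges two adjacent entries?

3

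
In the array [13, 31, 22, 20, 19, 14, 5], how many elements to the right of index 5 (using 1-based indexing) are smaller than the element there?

2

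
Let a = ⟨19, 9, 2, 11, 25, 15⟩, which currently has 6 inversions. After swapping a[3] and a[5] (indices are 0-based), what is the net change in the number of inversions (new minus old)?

+1

Positions 3 and 5 hold 11 and 15; after swapping, the array is [19, 9, 2, 15, 25, 11].
For each element, count later entries that are smaller:
19: 4
9: 1
2: 0
15: 1
25: 1
11: 0
Sum: 4 + 1 + 0 + 1 + 1 + 0 = 7
Change: 7 − 6 = +1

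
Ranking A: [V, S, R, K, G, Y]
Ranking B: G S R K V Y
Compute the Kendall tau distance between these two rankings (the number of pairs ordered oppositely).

7 discordant pairs

Assign each item its position (1..6) in the first ordering, then rewrite the second ordering as that position sequence:
positions: V→1, S→2, R→3, K→4, G→5, Y→6
second ordering as positions: [5, 2, 3, 4, 1, 6]
Discordant pairs = inversions in this position sequence.
5: 2, 3, 4, 1 → 4
2: 1 → 1
3: 1 → 1
4: 1 → 1
1: 0
6: 0
Total: 4 + 1 + 1 + 1 + 0 + 0 = 7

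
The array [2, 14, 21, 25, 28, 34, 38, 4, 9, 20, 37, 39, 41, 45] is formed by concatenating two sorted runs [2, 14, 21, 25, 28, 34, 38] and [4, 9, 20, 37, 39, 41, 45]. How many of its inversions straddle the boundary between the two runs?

18 split inversions

For each element r of the right run, count left-run elements greater than r:
r = 4: 14, 21, 25, 28, 34, 38 → 6
r = 9: 14, 21, 25, 28, 34, 38 → 6
r = 20: 21, 25, 28, 34, 38 → 5
r = 37: 38 → 1
r = 39: none → 0
r = 41: none → 0
r = 45: none → 0
Cross-inversions: 6 + 6 + 5 + 1 + 0 + 0 + 0 = 18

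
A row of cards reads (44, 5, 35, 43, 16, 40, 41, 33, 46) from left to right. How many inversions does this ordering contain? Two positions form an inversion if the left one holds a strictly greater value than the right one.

15 inversions

Count, for each position, how many later elements it exceeds:
44 → 5, 35, 43, 16, 40, 41, 33 → 7
5 → none → 0
35 → 16, 33 → 2
43 → 16, 40, 41, 33 → 4
16 → none → 0
40 → 33 → 1
41 → 33 → 1
33 → none → 0
46 → none → 0
Sum: 7 + 0 + 2 + 4 + 0 + 1 + 1 + 0 + 0 = 15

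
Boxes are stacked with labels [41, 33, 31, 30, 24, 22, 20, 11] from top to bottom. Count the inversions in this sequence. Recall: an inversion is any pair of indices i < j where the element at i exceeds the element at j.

28

Count, for each position, how many later elements it exceeds:
41: 7
33: 6
31: 5
30: 4
24: 3
22: 2
20: 1
11: 0
Sum: 7 + 6 + 5 + 4 + 3 + 2 + 1 + 0 = 28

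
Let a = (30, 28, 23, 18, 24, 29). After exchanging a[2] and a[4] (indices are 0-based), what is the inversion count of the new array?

Positions 2 and 4 hold 23 and 24; after swapping, the array is [30, 28, 24, 18, 23, 29].
Sweep left to right; for each value list the smaller values that follow it:
30 → 28, 24, 18, 23, 29 → 5
28 → 24, 18, 23 → 3
24 → 18, 23 → 2
18 → none → 0
23 → none → 0
29 → none → 0
Sum: 5 + 3 + 2 + 0 + 0 + 0 = 10

Inversions: 10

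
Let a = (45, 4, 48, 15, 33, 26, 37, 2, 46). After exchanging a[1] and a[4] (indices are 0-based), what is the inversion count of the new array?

21

Positions 1 and 4 hold 4 and 33; after swapping, the array is [45, 33, 48, 15, 4, 26, 37, 2, 46].
For each element, count later entries that are smaller:
45: 6
33: 4
48: 6
15: 2
4: 1
26: 1
37: 1
2: 0
46: 0
Sum: 6 + 4 + 6 + 2 + 1 + 1 + 1 + 0 + 0 = 21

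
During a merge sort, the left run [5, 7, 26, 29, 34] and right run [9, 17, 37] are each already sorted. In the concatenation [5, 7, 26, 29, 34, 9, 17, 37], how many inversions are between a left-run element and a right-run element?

Take each right-half value and tally the left-half values above it:
r = 9: 26, 29, 34 → 3
r = 17: 26, 29, 34 → 3
r = 37: none → 0
Cross-inversions: 3 + 3 + 0 = 6

Cross-inversions: 6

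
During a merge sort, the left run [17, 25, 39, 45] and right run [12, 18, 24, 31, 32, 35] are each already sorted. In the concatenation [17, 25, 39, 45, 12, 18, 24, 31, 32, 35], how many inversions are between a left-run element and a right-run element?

16 split inversions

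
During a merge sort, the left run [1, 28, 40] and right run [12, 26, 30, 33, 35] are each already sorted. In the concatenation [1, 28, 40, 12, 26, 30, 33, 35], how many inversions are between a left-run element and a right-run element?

7 cross-inversions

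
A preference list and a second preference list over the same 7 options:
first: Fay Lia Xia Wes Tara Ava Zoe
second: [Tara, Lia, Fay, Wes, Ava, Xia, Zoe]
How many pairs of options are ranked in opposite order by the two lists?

7 pairs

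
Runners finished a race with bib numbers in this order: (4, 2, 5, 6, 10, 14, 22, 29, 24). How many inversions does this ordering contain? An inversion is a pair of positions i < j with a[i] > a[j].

Sweep left to right; for each value list the smaller values that follow it:
4: 1
2: 0
5: 0
6: 0
10: 0
14: 0
22: 0
29: 1
24: 0
Sum: 1 + 0 + 0 + 0 + 0 + 0 + 0 + 1 + 0 = 2

2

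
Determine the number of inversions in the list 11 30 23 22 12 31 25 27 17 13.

Out-of-order pairs: 23

Sweep left to right; for each value list the smaller values that follow it:
11: 0
30: 7
23: 4
22: 3
12: 0
31: 4
25: 2
27: 2
17: 1
13: 0
Sum: 0 + 7 + 4 + 3 + 0 + 4 + 2 + 2 + 1 + 0 = 23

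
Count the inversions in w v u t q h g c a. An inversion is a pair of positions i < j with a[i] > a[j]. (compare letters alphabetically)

Sweep left to right; for each value list the smaller values that follow it:
w: 8
v: 7
u: 6
t: 5
q: 4
h: 3
g: 2
c: 1
a: 0
Sum: 8 + 7 + 6 + 5 + 4 + 3 + 2 + 1 + 0 = 36

36 inversions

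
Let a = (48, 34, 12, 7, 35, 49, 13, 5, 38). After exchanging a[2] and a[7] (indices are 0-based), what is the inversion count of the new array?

Positions 2 and 7 hold 12 and 5; after swapping, the array is [48, 34, 5, 7, 35, 49, 13, 12, 38].
Element-by-element contributions:
48 → 34, 5, 7, 35, 13, 12, 38 → 7
34 → 5, 7, 13, 12 → 4
5 → none → 0
7 → none → 0
35 → 13, 12 → 2
49 → 13, 12, 38 → 3
13 → 12 → 1
12 → none → 0
38 → none → 0
Sum: 7 + 4 + 0 + 0 + 2 + 3 + 1 + 0 + 0 = 17

17 inversions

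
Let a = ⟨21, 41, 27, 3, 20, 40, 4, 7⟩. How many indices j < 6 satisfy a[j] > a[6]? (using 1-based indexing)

1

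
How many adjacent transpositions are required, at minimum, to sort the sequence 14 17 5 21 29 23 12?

The minimum number of adjacent swaps to sort an array equals its inversion count, since every such swap removes exactly one inversion.
Count inversions — for each element, later elements that are smaller:
14: 5, 12 → 2
17: 5, 12 → 2
5: none → 0
21: 12 → 1
29: 23, 12 → 2
23: 12 → 1
12: none → 0
Total inversions: 2 + 2 + 0 + 1 + 2 + 1 + 0 = 8

8 swaps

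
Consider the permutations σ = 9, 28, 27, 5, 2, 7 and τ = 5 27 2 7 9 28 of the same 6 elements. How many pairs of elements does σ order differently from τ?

Assign each item its position (1..6) in the first ordering, then rewrite the second ordering as that position sequence:
positions: 9→1, 28→2, 27→3, 5→4, 2→5, 7→6
second ordering as positions: [4, 3, 5, 6, 1, 2]
Discordant pairs = inversions in this position sequence.
4: 3, 1, 2 → 3
3: 1, 2 → 2
5: 1, 2 → 2
6: 1, 2 → 2
1: 0
2: 0
Total: 3 + 2 + 2 + 2 + 0 + 0 = 9

9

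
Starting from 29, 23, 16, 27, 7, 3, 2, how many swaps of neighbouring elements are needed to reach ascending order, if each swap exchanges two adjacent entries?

19 swaps

Minimum adjacent swaps = number of inversions (each swap of adjacent out-of-order elements removes one inversion and no swap can remove more).
Count inversions — for each element, later elements that are smaller:
29: 23, 16, 27, 7, 3, 2 → 6
23: 16, 7, 3, 2 → 4
16: 7, 3, 2 → 3
27: 7, 3, 2 → 3
7: 3, 2 → 2
3: 2 → 1
2: none → 0
Total inversions: 6 + 4 + 3 + 3 + 2 + 1 + 0 = 19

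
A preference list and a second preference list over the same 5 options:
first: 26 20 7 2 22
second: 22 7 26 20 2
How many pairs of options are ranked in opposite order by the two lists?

Assign each item its position (1..5) in the first ordering, then rewrite the second ordering as that position sequence:
positions: 26→1, 20→2, 7→3, 2→4, 22→5
second ordering as positions: [5, 3, 1, 2, 4]
Discordant pairs = inversions in this position sequence.
5: 3, 1, 2, 4 → 4
3: 1, 2 → 2
1: 0
2: 0
4: 0
Total: 4 + 2 + 0 + 0 + 0 = 6

6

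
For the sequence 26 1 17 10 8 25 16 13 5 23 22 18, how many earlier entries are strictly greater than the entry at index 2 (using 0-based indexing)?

The element at index 2 is 17.
Elements before it: 26, 1
Those larger than 17: 26

1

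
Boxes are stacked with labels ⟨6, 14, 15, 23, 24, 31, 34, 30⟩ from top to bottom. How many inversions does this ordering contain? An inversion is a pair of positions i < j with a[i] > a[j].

Count, for each position, how many later elements it exceeds:
6: 0
14: 0
15: 0
23: 0
24: 0
31: 1
34: 1
30: 0
Sum: 0 + 0 + 0 + 0 + 0 + 1 + 1 + 0 = 2

2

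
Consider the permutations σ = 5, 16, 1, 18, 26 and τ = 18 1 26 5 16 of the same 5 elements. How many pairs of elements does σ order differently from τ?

There are 7 discordant pairs.

Assign each item its position (1..5) in the first ordering, then rewrite the second ordering as that position sequence:
positions: 5→1, 16→2, 1→3, 18→4, 26→5
second ordering as positions: [4, 3, 5, 1, 2]
Discordant pairs = inversions in this position sequence.
4: 3, 1, 2 → 3
3: 1, 2 → 2
5: 1, 2 → 2
1: 0
2: 0
Total: 3 + 2 + 2 + 0 + 0 = 7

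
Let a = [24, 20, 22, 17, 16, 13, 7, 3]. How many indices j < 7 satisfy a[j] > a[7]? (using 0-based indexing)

7

The element at index 7 is 3.
Elements before it: 24, 20, 22, 17, 16, 13, 7
Those larger than 3: 24, 20, 22, 17, 16, 13, 7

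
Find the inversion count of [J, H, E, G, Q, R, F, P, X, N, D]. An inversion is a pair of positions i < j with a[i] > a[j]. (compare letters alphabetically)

Inversions: 26

Count, for each position, how many later elements it exceeds:
J: 5
H: 4
E: 1
G: 2
Q: 4
R: 4
F: 1
P: 2
X: 2
N: 1
D: 0
Sum: 5 + 4 + 1 + 2 + 4 + 4 + 1 + 2 + 2 + 1 + 0 = 26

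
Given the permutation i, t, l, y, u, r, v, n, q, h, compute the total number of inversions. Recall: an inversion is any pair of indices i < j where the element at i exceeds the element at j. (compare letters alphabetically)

Count, for each position, how many later elements it exceeds:
i → h → 1
t → l, r, n, q, h → 5
l → h → 1
y → u, r, v, n, q, h → 6
u → r, n, q, h → 4
r → n, q, h → 3
v → n, q, h → 3
n → h → 1
q → h → 1
h → none → 0
Sum: 1 + 5 + 1 + 6 + 4 + 3 + 3 + 1 + 1 + 0 = 25

Out-of-order pairs: 25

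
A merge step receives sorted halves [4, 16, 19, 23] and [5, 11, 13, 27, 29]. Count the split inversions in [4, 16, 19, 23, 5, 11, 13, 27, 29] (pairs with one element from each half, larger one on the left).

9 cross-inversions

Take each right-half value and tally the left-half values above it:
r = 5: 16, 19, 23 → 3
r = 11: 16, 19, 23 → 3
r = 13: 16, 19, 23 → 3
r = 27: none → 0
r = 29: none → 0
Cross-inversions: 3 + 3 + 3 + 0 + 0 = 9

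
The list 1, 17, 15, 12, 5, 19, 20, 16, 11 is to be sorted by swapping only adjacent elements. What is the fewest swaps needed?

15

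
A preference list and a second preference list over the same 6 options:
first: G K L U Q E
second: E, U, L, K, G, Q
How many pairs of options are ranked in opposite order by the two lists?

Assign each item its position (1..6) in the first ordering, then rewrite the second ordering as that position sequence:
positions: G→1, K→2, L→3, U→4, Q→5, E→6
second ordering as positions: [6, 4, 3, 2, 1, 5]
Discordant pairs = inversions in this position sequence.
6: 4, 3, 2, 1, 5 → 5
4: 3, 2, 1 → 3
3: 2, 1 → 2
2: 1 → 1
1: 0
5: 0
Total: 5 + 3 + 2 + 1 + 0 + 0 = 11

11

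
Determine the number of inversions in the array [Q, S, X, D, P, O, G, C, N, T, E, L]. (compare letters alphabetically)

43 out-of-order pairs

Element-by-element contributions:
Q → D, P, O, G, C, N, E, L → 8
S → D, P, O, G, C, N, E, L → 8
X → D, P, O, G, C, N, T, E, L → 9
D → C → 1
P → O, G, C, N, E, L → 6
O → G, C, N, E, L → 5
G → C, E → 2
C → none → 0
N → E, L → 2
T → E, L → 2
E → none → 0
L → none → 0
Sum: 8 + 8 + 9 + 1 + 6 + 5 + 2 + 0 + 2 + 2 + 0 + 0 = 43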